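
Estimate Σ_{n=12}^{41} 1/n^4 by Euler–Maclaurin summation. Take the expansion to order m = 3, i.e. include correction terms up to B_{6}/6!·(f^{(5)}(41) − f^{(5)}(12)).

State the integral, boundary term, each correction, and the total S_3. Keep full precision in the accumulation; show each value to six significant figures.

S_3 ≈ 0.000213686

∫_12^41 1/x^4 dx evaluates to 0.000188065.
½[f(12) + f(41)] = ½[4.82253e-05 + 3.53887e-07] = 2.42896e-05.
So far: 0.000212354.
Order-1 term: 1/12 · (-3.45256e-08 − (-1.60751e-05)) = 1.33671e-06.
Partial sum through k=1: 0.000213691.
Order-2 term: −1/720 · (-6.16161e-10 − (-3.34898e-06)) = -4.65051e-09.
Partial sum through k=2: 0.000213686.
Order-3 term: 1/30240 · (-2.05265e-11 − (-1.30238e-06)) = 4.30675e-11.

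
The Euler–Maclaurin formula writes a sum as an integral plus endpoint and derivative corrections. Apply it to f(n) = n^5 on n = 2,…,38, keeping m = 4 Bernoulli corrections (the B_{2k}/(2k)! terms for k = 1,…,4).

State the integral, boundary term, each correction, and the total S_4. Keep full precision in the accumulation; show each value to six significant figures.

S_4 ≈ 5.42309e+08

∫_2^38 x^5 dx evaluates to 5.01823e+08.
Endpoint term: (f(2) + f(38))/2 = (32.0000 + 7.92352e+07)/2 = 3.96176e+07.
So far: 5.41440e+08.
Order-1 term: 1/12 · (1.04257e+07 − 80.0000) = 868800.
Partial sum through k=1: 5.42309e+08.
Order-2 term: −1/720 · (86640.0 − 240.000) = -120.000.
Partial sum through k=2: 5.42309e+08.
Order-3 term: 1/30240 · (120.000 − 120.000) = 0.00000.
Partial sum through k=3: 5.42309e+08.
Order-4 term: −1/1209600 · (0.00000 − 0.00000) = 0.00000.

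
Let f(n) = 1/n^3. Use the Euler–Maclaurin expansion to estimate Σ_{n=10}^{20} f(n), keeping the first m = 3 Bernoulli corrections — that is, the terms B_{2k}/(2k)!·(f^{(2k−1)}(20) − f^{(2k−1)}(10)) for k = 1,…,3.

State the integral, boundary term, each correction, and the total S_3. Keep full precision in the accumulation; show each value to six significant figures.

S_3 ≈ 0.00433586

∫_10^20 1/x^3 dx evaluates to 0.00375000.
Endpoint term: (f(10) + f(20))/2 = (0.00100000 + 0.000125000)/2 = 0.000562500.
Integral + boundary = 0.00431250.
Correction k=1: B_{2}/2! · (f^{(1)}(20) − f^{(1)}(10)) = 1/12 · (-1.87500e-05 − (-0.000300000)) = 2.34375e-05.
After k=1: 0.00433594.
Correction k=2: B_{4}/4! · (f^{(3)}(20) − f^{(3)}(10)) = −1/720 · (-9.37500e-07 − (-6.00000e-05)) = -8.20312e-08.
After k=2: 0.00433586.
Correction k=3: B_{6}/6! · (f^{(5)}(20) − f^{(5)}(10)) = 1/30240 · (-9.84375e-08 − (-2.52000e-05)) = 8.30078e-10.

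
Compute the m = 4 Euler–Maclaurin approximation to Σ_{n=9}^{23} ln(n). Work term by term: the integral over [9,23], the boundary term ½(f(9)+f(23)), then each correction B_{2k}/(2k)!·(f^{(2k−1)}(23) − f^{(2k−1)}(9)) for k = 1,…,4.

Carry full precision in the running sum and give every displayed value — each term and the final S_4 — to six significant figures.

Integral: ∫_9^23 ln(x) dx = 38.3413.
Endpoint term: (f(9) + f(23))/2 = (2.19722 + 3.13549)/2 = 2.66636.
Running total after boundary: 41.0077.
Correction k=1: B_{2}/2! · (f^{(1)}(23) − f^{(1)}(9)) = 1/12 · (0.0434783 − 0.111111) = -0.00563607.
Partial sum through k=1: 41.0021.
Correction k=2: B_{4}/4! · (f^{(3)}(23) − f^{(3)}(9)) = −1/720 · (0.000164379 − 0.00274348) = 3.58209e-06.
Partial sum through k=2: 41.0021.
Correction k=3: B_{6}/6! · (f^{(5)}(23) − f^{(5)}(9)) = 1/30240 · (3.72883e-06 − 0.000406442) = -1.33172e-08.
Partial sum through k=3: 41.0021.
Correction k=4: B_{8}/8! · (f^{(7)}(23) − f^{(7)}(9)) = −1/1209600 · (2.11465e-07 − 0.000150534) = 1.24275e-10.

S_4 ≈ 41.0021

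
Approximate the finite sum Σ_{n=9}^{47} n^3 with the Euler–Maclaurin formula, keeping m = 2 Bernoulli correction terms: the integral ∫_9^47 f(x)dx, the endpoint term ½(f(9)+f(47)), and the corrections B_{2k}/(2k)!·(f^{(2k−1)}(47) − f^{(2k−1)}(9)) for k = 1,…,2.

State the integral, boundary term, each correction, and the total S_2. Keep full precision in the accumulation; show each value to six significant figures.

Integral: ∫_9^47 x^3 dx = 1.21828e+06.
½[f(9) + f(47)] = ½[729.000 + 103823] = 52276.0.
Integral + boundary = 1.27056e+06.
Correction k=1: B_{2}/2! · (f^{(1)}(47) − f^{(1)}(9)) = 1/12 · (6627.00 − 243.000) = 532.000.
After k=1: 1.27109e+06.
Correction k=2: B_{4}/4! · (f^{(3)}(47) − f^{(3)}(9)) = −1/720 · (6.00000 − 6.00000) = 0.00000.

S_2 ≈ 1.27109e+06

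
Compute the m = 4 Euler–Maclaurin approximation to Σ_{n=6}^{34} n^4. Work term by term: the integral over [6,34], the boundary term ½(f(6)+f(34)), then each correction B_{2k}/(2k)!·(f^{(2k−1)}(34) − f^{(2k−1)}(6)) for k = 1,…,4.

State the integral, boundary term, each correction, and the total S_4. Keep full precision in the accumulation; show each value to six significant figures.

S_4 ≈ 9.76737e+06

Integral: ∫_6^34 x^4 dx = 9.08553e+06.
Boundary: ½(f(6) + f(34)) = ½(1296.00 + 1.33634e+06) = 668816.
Running total after boundary: 9.75435e+06.
Correction k=1: B_{2}/2! · (f^{(1)}(34) − f^{(1)}(6)) = 1/12 · (157216 − 864.000) = 13029.3.
Partial sum through k=1: 9.76737e+06.
Correction k=2: B_{4}/4! · (f^{(3)}(34) − f^{(3)}(6)) = −1/720 · (816.000 − 144.000) = -0.933333.
Partial sum through k=2: 9.76737e+06.
Correction k=3: B_{6}/6! · (f^{(5)}(34) − f^{(5)}(6)) = 1/30240 · (0.00000 − 0.00000) = 0.00000.
Partial sum through k=3: 9.76737e+06.
Correction k=4: B_{8}/8! · (f^{(7)}(34) − f^{(7)}(6)) = −1/1209600 · (0.00000 − 0.00000) = 0.00000.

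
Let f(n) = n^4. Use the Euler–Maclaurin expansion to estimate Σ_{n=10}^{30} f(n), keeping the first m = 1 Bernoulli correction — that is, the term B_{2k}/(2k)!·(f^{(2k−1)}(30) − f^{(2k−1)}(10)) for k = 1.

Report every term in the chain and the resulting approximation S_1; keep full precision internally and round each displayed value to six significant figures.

S_1 ≈ 5.25867e+06

∫_10^30 x^4 dx evaluates to 4.84000e+06.
Boundary: ½(f(10) + f(30)) = ½(10000.0 + 810000) = 410000.
Integral + boundary = 5.25000e+06.
k=1: B_{2}/(2)! × [f^{(1)}(30) − f^{(1)}(10)] = 1/12 × (108000 − 4000.00) = 8666.67.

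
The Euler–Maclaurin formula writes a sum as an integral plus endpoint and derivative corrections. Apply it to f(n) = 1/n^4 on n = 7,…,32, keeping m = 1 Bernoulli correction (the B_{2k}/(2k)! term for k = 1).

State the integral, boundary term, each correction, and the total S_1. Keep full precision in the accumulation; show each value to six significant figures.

S_1 ≈ 0.00119019

The integral term ∫_7^32 1/x^4 dx = 0.000961645.
½[f(7) + f(32)] = ½[0.000416493 + 9.53674e-07] = 0.000208723.
Running total after boundary: 0.00117037.
Correction k=1: B_{2}/2! · (f^{(1)}(32) − f^{(1)}(7)) = 1/12 · (-1.19209e-07 − (-0.000237996)) = 1.98231e-05.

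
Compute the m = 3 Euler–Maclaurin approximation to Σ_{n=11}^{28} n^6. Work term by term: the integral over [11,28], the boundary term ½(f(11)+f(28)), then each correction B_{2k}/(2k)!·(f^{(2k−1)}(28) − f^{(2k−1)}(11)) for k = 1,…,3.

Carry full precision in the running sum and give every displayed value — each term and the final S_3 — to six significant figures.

S_3 ≈ 2.17513e+09

The integral term ∫_11^28 x^6 dx = 1.92478e+09.
Endpoint term: (f(11) + f(28))/2 = (1.77156e+06 + 4.81890e+08)/2 = 2.41831e+08.
Integral + boundary = 2.16661e+09.
Correction k=1: B_{2}/2! · (f^{(1)}(28) − f^{(1)}(11)) = 1/12 · (1.03262e+08 − 966306) = 8.52466e+06.
After k=1: 2.17513e+09.
Correction k=2: B_{4}/4! · (f^{(3)}(28) − f^{(3)}(11)) = −1/720 · (2.63424e+06 − 159720) = -3436.83.
After k=2: 2.17513e+09.
Correction k=3: B_{6}/6! · (f^{(5)}(28) − f^{(5)}(11)) = 1/30240 · (20160.0 − 7920.00) = 0.404762.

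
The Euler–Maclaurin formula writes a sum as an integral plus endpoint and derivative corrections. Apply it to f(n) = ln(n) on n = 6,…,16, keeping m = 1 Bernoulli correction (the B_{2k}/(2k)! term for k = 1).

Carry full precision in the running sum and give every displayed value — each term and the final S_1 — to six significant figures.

S_1 ≈ 25.8844

∫_6^16 ln(x) dx evaluates to 23.6109.
½[f(6) + f(16)] = ½[1.79176 + 2.77259] = 2.28217.
Running total after boundary: 25.8930.
Correction k=1: B_{2}/2! · (f^{(1)}(16) − f^{(1)}(6)) = 1/12 · (0.0625000 − 0.166667) = -0.00868056.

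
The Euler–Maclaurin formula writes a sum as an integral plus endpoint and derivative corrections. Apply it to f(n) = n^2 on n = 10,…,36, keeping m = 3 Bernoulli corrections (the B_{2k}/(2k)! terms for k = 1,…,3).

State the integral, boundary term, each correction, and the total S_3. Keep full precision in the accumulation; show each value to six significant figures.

S_3 ≈ 15921.0

The integral term ∫_10^36 x^2 dx = 15218.7.
Boundary: ½(f(10) + f(36)) = ½(100.000 + 1296.00) = 698.000.
Integral + boundary = 15916.7.
Order-1 term: 1/12 · (72.0000 − 20.0000) = 4.33333.
Running total after k=1: 15921.0.
Order-2 term: −1/720 · (0.00000 − 0.00000) = 0.00000.
Running total after k=2: 15921.0.
Order-3 term: 1/30240 · (0.00000 − 0.00000) = 0.00000.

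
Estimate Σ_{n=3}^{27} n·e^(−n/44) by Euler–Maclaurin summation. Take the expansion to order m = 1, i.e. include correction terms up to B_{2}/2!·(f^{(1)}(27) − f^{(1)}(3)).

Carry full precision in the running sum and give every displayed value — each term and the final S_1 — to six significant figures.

S_1 ≈ 249.087

∫_3^27 x·e^(−x/44) dx evaluates to 240.433.
½[f(3) + f(27)] = ½[2.80227 + 14.6172] = 8.70975.
So far: 249.142.
k=1: B_{2}/(2)! × [f^{(1)}(27) − f^{(1)}(3)] = 1/12 × (0.209169 − 0.870403) = -0.0551028.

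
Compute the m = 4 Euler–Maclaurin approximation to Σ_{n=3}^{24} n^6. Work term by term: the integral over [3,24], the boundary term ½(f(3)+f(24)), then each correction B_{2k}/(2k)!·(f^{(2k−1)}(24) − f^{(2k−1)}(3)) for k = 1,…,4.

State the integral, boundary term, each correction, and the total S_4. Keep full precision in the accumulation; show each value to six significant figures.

S_4 ≈ 7.54741e+08

Integral: ∫_3^24 x^6 dx = 6.55210e+08.
Boundary: ½(f(3) + f(24)) = ½(729.000 + 1.91103e+08) = 9.55519e+07.
Integral + boundary = 7.50762e+08.
k=1: B_{2}/(2)! × [f^{(1)}(24) − f^{(1)}(3)] = 1/12 × (4.77757e+07 − 1458.00) = 3.98119e+06.
Running total after k=1: 7.54743e+08.
k=2: B_{4}/(4)! × [f^{(3)}(24) − f^{(3)}(3)] = −1/720 × (1.65888e+06 − 3240.00) = -2299.50.
Running total after k=2: 7.54741e+08.
k=3: B_{6}/(6)! × [f^{(5)}(24) − f^{(5)}(3)] = 1/30240 × (17280.0 − 2160.00) = 0.500000.
Running total after k=3: 7.54741e+08.
k=4: B_{8}/(8)! × [f^{(7)}(24) − f^{(7)}(3)] = −1/1209600 × (0.00000 − 0.00000) = 0.00000.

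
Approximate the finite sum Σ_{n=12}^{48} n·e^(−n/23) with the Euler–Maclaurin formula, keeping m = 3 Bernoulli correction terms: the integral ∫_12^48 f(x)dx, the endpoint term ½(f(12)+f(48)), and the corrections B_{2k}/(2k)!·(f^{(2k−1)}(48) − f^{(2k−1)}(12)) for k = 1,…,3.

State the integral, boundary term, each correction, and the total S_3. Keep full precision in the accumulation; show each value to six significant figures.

Integral: ∫_12^48 x·e^(−x/23) dx = 275.161.
Endpoint term: (f(12) + f(48))/2 = (7.12185 + 5.95508)/2 = 6.53846.
Running total after boundary: 281.699.
Correction k=1: B_{2}/2! · (f^{(1)}(48) − f^{(1)}(12)) = 1/12 · (-0.134852 − 0.283842) = -0.0348912.
Partial sum through k=1: 281.664.
Correction k=2: B_{4}/4! · (f^{(3)}(48) − f^{(3)}(12)) = −1/720 · (0.000214132 − 0.00278037) = 3.56422e-06.
Partial sum through k=2: 281.664.
Correction k=3: B_{6}/6! · (f^{(5)}(48) − f^{(5)}(12)) = 1/30240 · (1.29146e-06 − 9.49751e-06) = -2.71364e-10.

S_3 ≈ 281.664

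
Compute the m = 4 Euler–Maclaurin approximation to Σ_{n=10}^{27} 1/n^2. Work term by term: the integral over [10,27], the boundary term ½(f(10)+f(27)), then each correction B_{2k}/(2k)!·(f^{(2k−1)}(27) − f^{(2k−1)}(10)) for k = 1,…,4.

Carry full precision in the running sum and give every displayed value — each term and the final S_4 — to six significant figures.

S_4 ≈ 0.0688067

The integral term ∫_10^27 1/x^2 dx = 0.0629630.
½[f(10) + f(27)] = ½[0.0100000 + 0.00137174] = 0.00568587.
Running total after boundary: 0.0686488.
Correction k=1: B_{2}/2! · (f^{(1)}(27) − f^{(1)}(10)) = 1/12 · (-0.000101611 − (-0.00200000)) = 0.000158199.
Running total after k=1: 0.0688070.
Correction k=2: B_{4}/4! · (f^{(3)}(27) − f^{(3)}(10)) = −1/720 · (-1.67260e-06 − (-0.000240000)) = -3.31010e-07.
Running total after k=2: 0.0688067.
Correction k=3: B_{6}/6! · (f^{(5)}(27) − f^{(5)}(10)) = 1/30240 · (-6.88313e-08 − (-7.20000e-05)) = 2.37868e-09.
Running total after k=3: 0.0688067.
Correction k=4: B_{8}/8! · (f^{(7)}(27) − f^{(7)}(10)) = −1/1209600 · (-5.28745e-09 − (-4.03200e-05)) = -3.33290e-11.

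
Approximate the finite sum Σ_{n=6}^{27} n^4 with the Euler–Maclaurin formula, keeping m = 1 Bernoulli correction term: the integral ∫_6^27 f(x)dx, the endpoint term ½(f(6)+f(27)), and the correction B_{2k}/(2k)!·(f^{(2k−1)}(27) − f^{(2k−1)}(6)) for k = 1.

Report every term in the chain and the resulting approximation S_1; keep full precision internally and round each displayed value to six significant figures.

∫_6^27 x^4 dx evaluates to 2.86823e+06.
Boundary: ½(f(6) + f(27)) = ½(1296.00 + 531441) = 266368.
Running total after boundary: 3.13459e+06.
k=1: B_{2}/(2)! × [f^{(1)}(27) − f^{(1)}(6)] = 1/12 × (78732.0 − 864.000) = 6489.00.

S_1 ≈ 3.14108e+06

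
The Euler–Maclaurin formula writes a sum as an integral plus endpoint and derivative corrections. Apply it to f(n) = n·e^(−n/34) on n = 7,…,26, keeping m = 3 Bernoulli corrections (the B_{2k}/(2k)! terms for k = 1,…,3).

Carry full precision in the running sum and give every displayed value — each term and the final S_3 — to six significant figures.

S_3 ≈ 193.911

∫_7^26 x·e^(−x/34) dx evaluates to 185.056.
½[f(7) + f(26)] = ½[5.69750 + 12.1022] = 8.89987.
So far: 193.956.
Order-1 term: 1/12 · (0.109523 − 0.646355) = -0.0447361.
Running total after k=1: 193.911.
Order-2 term: −1/720 · (0.000900056 − 0.00196731) = 1.48230e-06.
Running total after k=2: 193.911.
Order-3 term: 1/30240 · (1.47523e-06 − 2.91998e-06) = -4.77760e-11.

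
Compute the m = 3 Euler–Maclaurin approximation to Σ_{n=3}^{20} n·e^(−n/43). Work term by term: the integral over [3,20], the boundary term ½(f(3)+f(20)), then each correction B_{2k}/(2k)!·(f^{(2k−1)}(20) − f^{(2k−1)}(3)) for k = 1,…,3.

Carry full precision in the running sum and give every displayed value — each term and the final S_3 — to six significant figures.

S_3 ≈ 150.919

Integral: ∫_3^20 x·e^(−x/43) dx = 143.284.
Endpoint term: (f(3) + f(20))/2 = (2.79783 + 12.5612)/2 = 7.67954.
Running total after boundary: 150.963.
Correction k=1: B_{2}/2! · (f^{(1)}(20) − f^{(1)}(3)) = 1/12 · (0.335940 − 0.867545) = -0.0443004.
Running total after k=1: 150.919.
Correction k=2: B_{4}/4! · (f^{(3)}(20) − f^{(3)}(3)) = −1/720 · (0.000861041 − 0.00147797) = 8.56846e-07.
Running total after k=2: 150.919.
Correction k=3: B_{6}/6! · (f^{(5)}(20) − f^{(5)}(3)) = 1/30240 · (8.33096e-07 − 1.34491e-06) = -1.69252e-11.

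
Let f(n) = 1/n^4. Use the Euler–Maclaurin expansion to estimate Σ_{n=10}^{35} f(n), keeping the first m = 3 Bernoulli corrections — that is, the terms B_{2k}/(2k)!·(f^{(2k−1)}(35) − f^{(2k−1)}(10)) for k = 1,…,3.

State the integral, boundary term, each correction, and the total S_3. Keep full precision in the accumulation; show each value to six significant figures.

Integral: ∫_10^35 1/x^4 dx = 0.000325559.
Endpoint term: (f(10) + f(35))/2 = (0.000100000 + 6.66389e-07)/2 = 5.03332e-05.
Running total after boundary: 0.000375892.
Order-1 term: 1/12 · (-7.61587e-08 − (-4.00000e-05)) = 3.32699e-06.
After k=1: 0.000379219.
Order-2 term: −1/720 · (-1.86511e-09 − (-1.20000e-05)) = -1.66641e-08.
After k=2: 0.000379202.
Order-3 term: 1/30240 · (-8.52623e-11 − (-6.72000e-06)) = 2.22219e-10.

S_3 ≈ 0.000379203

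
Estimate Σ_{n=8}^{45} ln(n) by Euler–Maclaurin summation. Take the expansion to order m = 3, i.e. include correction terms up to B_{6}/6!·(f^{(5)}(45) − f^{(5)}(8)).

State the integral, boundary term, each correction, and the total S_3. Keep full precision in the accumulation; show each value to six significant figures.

S_3 ≈ 120.599

The integral term ∫_8^45 ln(x) dx = 117.664.
½[f(8) + f(45)] = ½[2.07944 + 3.80666] = 2.94305.
Integral + boundary = 120.607.
Order-1 term: 1/12 · (0.0222222 − 0.125000) = -0.00856481.
Running total after k=1: 120.599.
Order-2 term: −1/720 · (2.19479e-05 − 0.00390625) = 5.39486e-06.
Running total after k=2: 120.599.
Order-3 term: 1/30240 · (1.30061e-07 − 0.000732422) = -2.42160e-08.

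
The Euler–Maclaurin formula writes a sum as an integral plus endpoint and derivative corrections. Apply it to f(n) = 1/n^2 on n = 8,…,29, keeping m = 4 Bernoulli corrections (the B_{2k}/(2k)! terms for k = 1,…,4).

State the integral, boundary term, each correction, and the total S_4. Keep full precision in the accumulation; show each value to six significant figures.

S_4 ≈ 0.0992420

Integral: ∫_8^29 1/x^2 dx = 0.0905172.
Boundary: ½(f(8) + f(29)) = ½(0.0156250 + 0.00118906) = 0.00840703.
Running total after boundary: 0.0989243.
Correction k=1: B_{2}/2! · (f^{(1)}(29) − f^{(1)}(8)) = 1/12 · (-8.20042e-05 − (-0.00390625)) = 0.000318687.
Running total after k=1: 0.0992430.
Correction k=2: B_{4}/4! · (f^{(3)}(29) − f^{(3)}(8)) = −1/720 · (-1.17010e-06 − (-0.000732422)) = -1.01563e-06.
Running total after k=2: 0.0992419.
Correction k=3: B_{6}/6! · (f^{(5)}(29) − f^{(5)}(8)) = 1/30240 · (-4.17394e-08 − (-0.000343323)) = 1.13519e-08.
Running total after k=3: 0.0992420.
Correction k=4: B_{8}/8! · (f^{(7)}(29) − f^{(7)}(8)) = −1/1209600 · (-2.77932e-09 − (-0.000300407)) = -2.48350e-10.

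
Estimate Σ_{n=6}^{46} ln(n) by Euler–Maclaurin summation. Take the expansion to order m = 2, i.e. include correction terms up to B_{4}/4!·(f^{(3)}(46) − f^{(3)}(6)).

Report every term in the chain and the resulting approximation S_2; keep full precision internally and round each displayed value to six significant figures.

Integral: ∫_6^46 ln(x) dx = 125.367.
½[f(6) + f(46)] = ½[1.79176 + 3.82864] = 2.81020.
Running total after boundary: 128.177.
Order-1 term: 1/12 · (0.0217391 − 0.166667) = -0.0120773.
Partial sum through k=1: 128.165.
Order-2 term: −1/720 · (2.05474e-05 − 0.00925926) = 1.28315e-05.

S_2 ≈ 128.165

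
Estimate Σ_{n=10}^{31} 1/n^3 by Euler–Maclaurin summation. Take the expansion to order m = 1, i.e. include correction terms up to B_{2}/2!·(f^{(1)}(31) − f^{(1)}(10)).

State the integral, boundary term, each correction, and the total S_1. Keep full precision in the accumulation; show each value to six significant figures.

The integral term ∫_10^31 1/x^3 dx = 0.00447971.
Endpoint term: (f(10) + f(31))/2 = (0.00100000 + 3.35672e-05)/2 = 0.000516784.
So far: 0.00499649.
Order-1 term: 1/12 · (-3.24844e-06 − (-0.000300000)) = 2.47293e-05.

S_1 ≈ 0.00502122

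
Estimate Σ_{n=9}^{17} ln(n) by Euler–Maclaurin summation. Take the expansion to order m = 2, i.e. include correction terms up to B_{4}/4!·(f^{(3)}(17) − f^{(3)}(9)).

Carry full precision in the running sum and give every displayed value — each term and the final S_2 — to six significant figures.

S_2 ≈ 22.9005

∫_9^17 ln(x) dx evaluates to 20.3896.
½[f(9) + f(17)] = ½[2.19722 + 2.83321] = 2.51522.
Running total after boundary: 22.9048.
Order-1 term: 1/12 · (0.0588235 − 0.111111) = -0.00435730.
Running total after k=1: 22.9005.
Order-2 term: −1/720 · (0.000407083 − 0.00274348) = 3.24500e-06.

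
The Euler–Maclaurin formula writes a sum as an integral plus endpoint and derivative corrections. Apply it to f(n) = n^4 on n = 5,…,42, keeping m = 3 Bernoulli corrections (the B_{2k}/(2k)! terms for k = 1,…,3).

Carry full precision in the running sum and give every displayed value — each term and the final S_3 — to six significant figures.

Integral: ∫_5^42 x^4 dx = 2.61376e+07.
Endpoint term: (f(5) + f(42))/2 = (625.000 + 3.11170e+06)/2 = 1.55616e+06.
So far: 2.76938e+07.
Correction k=1: B_{2}/2! · (f^{(1)}(42) − f^{(1)}(5)) = 1/12 · (296352 − 500.000) = 24654.3.
After k=1: 2.77184e+07.
Correction k=2: B_{4}/4! · (f^{(3)}(42) − f^{(3)}(5)) = −1/720 · (1008.00 − 120.000) = -1.23333.
After k=2: 2.77184e+07.
Correction k=3: B_{6}/6! · (f^{(5)}(42) − f^{(5)}(5)) = 1/30240 · (0.00000 − 0.00000) = 0.00000.

S_3 ≈ 2.77184e+07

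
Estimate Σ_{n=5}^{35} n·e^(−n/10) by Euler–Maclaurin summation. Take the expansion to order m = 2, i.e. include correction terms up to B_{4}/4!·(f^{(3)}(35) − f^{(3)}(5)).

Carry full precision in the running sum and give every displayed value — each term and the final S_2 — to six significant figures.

The integral term ∫_5^35 x·e^(−x/10) dx = 77.3908.
Endpoint term: (f(5) + f(35))/2 = (3.03265 + 1.05691)/2 = 2.04478.
Integral + boundary = 79.4356.
Correction k=1: B_{2}/2! · (f^{(1)}(35) − f^{(1)}(5)) = 1/12 · (-0.0754935 − 0.303265) = -0.0315632.
Running total after k=1: 79.4040.
Correction k=2: B_{4}/4! · (f^{(3)}(35) − f^{(3)}(5)) = −1/720 · (-0.000150987 − 0.0151633) = 2.12698e-05.

S_2 ≈ 79.4040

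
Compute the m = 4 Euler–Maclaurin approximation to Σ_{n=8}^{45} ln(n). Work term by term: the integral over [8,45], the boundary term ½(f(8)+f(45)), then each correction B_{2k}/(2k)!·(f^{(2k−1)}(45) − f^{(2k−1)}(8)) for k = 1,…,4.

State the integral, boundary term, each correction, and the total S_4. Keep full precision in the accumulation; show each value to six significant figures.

Integral: ∫_8^45 ln(x) dx = 117.664.
Boundary: ½(f(8) + f(45)) = ½(2.07944 + 3.80666) = 2.94305.
Running total after boundary: 120.607.
k=1: B_{2}/(2)! × [f^{(1)}(45) − f^{(1)}(8)] = 1/12 × (0.0222222 − 0.125000) = -0.00856481.
Running total after k=1: 120.599.
k=2: B_{4}/(4)! × [f^{(3)}(45) − f^{(3)}(8)] = −1/720 × (2.19479e-05 − 0.00390625) = 5.39486e-06.
Running total after k=2: 120.599.
k=3: B_{6}/(6)! × [f^{(5)}(45) − f^{(5)}(8)] = 1/30240 × (1.30061e-07 − 0.000732422) = -2.42160e-08.
Running total after k=3: 120.599.
k=4: B_{8}/(8)! × [f^{(7)}(45) − f^{(7)}(8)] = −1/1209600 × (1.92684e-09 − 0.000343323) = 2.83830e-10.

S_4 ≈ 120.599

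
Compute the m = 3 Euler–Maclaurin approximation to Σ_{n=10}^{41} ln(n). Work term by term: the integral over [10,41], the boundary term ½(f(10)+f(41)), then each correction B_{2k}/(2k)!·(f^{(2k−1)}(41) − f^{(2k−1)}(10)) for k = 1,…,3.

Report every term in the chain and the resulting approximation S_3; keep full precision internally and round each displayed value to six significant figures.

S_3 ≈ 101.232

∫_10^41 ln(x) dx evaluates to 98.2306.
Boundary: ½(f(10) + f(41)) = ½(2.30259 + 3.71357) = 3.00808.
Running total after boundary: 101.239.
Correction k=1: B_{2}/2! · (f^{(1)}(41) − f^{(1)}(10)) = 1/12 · (0.0243902 − 0.100000) = -0.00630081.
Partial sum through k=1: 101.232.
Correction k=2: B_{4}/4! · (f^{(3)}(41) − f^{(3)}(10)) = −1/720 · (2.90187e-05 − 0.00200000) = 2.73747e-06.
Partial sum through k=2: 101.232.
Correction k=3: B_{6}/6! · (f^{(5)}(41) − f^{(5)}(10)) = 1/30240 · (2.07153e-07 − 0.000240000) = -7.92966e-09.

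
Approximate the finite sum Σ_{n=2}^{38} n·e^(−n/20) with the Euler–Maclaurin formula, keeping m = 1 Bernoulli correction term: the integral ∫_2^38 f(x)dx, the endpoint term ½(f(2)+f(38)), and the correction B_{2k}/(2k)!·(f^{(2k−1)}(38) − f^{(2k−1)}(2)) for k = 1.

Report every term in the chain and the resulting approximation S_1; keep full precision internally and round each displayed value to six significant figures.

S_1 ≈ 228.296

∫_2^38 x·e^(−x/20) dx evaluates to 224.629.
Endpoint term: (f(2) + f(38))/2 = (1.80967 + 5.68361)/2 = 3.74664.
So far: 228.376.
Order-1 term: 1/12 · (-0.134612 − 0.814354) = -0.0790805.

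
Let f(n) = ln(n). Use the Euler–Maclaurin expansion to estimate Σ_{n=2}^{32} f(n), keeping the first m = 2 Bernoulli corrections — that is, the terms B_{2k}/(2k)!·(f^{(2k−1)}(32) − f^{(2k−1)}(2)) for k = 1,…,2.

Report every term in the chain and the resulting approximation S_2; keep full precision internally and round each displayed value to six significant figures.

S_2 ≈ 81.5580

The integral term ∫_2^32 ln(x) dx = 79.5173.
Endpoint term: (f(2) + f(32))/2 = (0.693147 + 3.46574)/2 = 2.07944.
So far: 81.5967.
k=1: B_{2}/(2)! × [f^{(1)}(32) − f^{(1)}(2)] = 1/12 × (0.0312500 − 0.500000) = -0.0390625.
After k=1: 81.5576.
k=2: B_{4}/(4)! × [f^{(3)}(32) − f^{(3)}(2)] = −1/720 × (6.10352e-05 − 0.250000) = 0.000347137.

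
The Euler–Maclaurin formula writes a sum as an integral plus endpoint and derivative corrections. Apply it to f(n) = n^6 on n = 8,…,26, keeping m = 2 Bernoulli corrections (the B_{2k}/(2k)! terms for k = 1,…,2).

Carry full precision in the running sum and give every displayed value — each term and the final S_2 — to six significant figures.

S_2 ≈ 1.30761e+09

∫_8^26 x^6 dx evaluates to 1.14710e+09.
Boundary: ½(f(8) + f(26)) = ½(262144 + 3.08916e+08) = 1.54589e+08.
Running total after boundary: 1.30169e+09.
k=1: B_{2}/(2)! × [f^{(1)}(26) − f^{(1)}(8)] = 1/12 × (7.12883e+07 − 196608) = 5.92430e+06.
Partial sum through k=1: 1.30762e+09.
k=2: B_{4}/(4)! × [f^{(3)}(26) − f^{(3)}(8)] = −1/720 × (2.10912e+06 − 61440.0) = -2844.00.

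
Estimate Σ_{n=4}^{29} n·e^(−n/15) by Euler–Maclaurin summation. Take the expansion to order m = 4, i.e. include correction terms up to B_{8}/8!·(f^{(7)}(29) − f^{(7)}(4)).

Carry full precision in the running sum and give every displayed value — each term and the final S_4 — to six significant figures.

The integral term ∫_4^29 x·e^(−x/15) dx = 122.811.
Endpoint term: (f(4) + f(29))/2 = (3.06371 + 4.19529)/2 = 3.62950.
Running total after boundary: 126.440.
Correction k=1: B_{2}/2! · (f^{(1)}(29) − f^{(1)}(4)) = 1/12 · (-0.135021 − 0.561681) = -0.0580585.
After k=1: 126.382.
Correction k=2: B_{4}/4! · (f^{(3)}(29) − f^{(3)}(4)) = −1/720 · (0.000685820 − 0.00930461) = 1.19705e-05.
After k=2: 126.382.
Correction k=3: B_{6}/6! · (f^{(5)}(29) − f^{(5)}(4)) = 1/30240 · (8.76326e-06 − 7.16127e-05) = -2.07836e-09.
After k=3: 126.382.
Correction k=4: B_{8}/8! · (f^{(7)}(29) − f^{(7)}(4)) = −1/1209600 · (6.43486e-08 − 4.52763e-07) = 3.21110e-13.

S_4 ≈ 126.382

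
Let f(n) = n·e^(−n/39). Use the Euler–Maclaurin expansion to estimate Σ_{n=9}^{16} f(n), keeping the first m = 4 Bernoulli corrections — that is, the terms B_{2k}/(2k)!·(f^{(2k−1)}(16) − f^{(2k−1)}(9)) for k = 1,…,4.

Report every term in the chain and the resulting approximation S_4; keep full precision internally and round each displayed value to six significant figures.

S_4 ≈ 71.9206

Integral: ∫_9^16 x·e^(−x/39) dx = 63.0584.
Boundary: ½(f(9) + f(16)) = ½(7.14530 + 10.6157) = 8.88049.
So far: 71.9389.
Correction k=1: B_{2}/2! · (f^{(1)}(16) − f^{(1)}(9)) = 1/12 · (0.391283 − 0.610710) = -0.0182855.
After k=1: 71.9206.
Correction k=2: B_{4}/4! · (f^{(3)}(16) − f^{(3)}(9)) = −1/720 · (0.00112968 − 0.00144547) = 4.38593e-07.
After k=2: 71.9206.
Correction k=3: B_{6}/6! · (f^{(5)}(16) − f^{(5)}(9)) = 1/30240 · (1.31631e-06 − 1.63670e-06) = -1.05948e-11.
After k=3: 71.9206.
Correction k=4: B_{8}/8! · (f^{(7)}(16) − f^{(7)}(9)) = −1/1209600 · (1.24254e-09 − 1.52732e-09) = 2.35437e-16.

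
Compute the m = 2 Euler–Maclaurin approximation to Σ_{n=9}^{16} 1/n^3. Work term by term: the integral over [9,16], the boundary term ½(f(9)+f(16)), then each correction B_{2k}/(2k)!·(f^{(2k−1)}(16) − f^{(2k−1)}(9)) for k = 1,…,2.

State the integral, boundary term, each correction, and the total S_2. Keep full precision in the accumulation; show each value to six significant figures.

S_2 ≈ 0.00506179

∫_9^16 1/x^3 dx evaluates to 0.00421971.
½[f(9) + f(16)] = ½[0.00137174 + 0.000244141] = 0.000807941.
Running total after boundary: 0.00502766.
Correction k=1: B_{2}/2! · (f^{(1)}(16) − f^{(1)}(9)) = 1/12 · (-4.57764e-05 − (-0.000457247)) = 3.42893e-05.
Partial sum through k=1: 0.00506195.
Correction k=2: B_{4}/4! · (f^{(3)}(16) − f^{(3)}(9)) = −1/720 · (-3.57628e-06 − (-0.000112901)) = -1.51839e-07.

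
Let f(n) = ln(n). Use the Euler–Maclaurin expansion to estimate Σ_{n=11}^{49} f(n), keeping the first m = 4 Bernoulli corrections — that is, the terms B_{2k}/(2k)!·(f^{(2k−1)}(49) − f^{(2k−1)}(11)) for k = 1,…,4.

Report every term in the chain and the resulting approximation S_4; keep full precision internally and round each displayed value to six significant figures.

The integral term ∫_11^49 ln(x) dx = 126.322.
Boundary: ½(f(11) + f(49)) = ½(2.39790 + 3.89182) = 3.14486.
Integral + boundary = 129.467.
Order-1 term: 1/12 · (0.0204082 − 0.0909091) = -0.00587508.
After k=1: 129.461.
Order-2 term: −1/720 · (1.69997e-05 − 0.00150263) = 2.06337e-06.
After k=2: 129.461.
Order-3 term: 1/30240 · (8.49632e-08 − 0.000149021) = -4.92514e-09.
After k=3: 129.461.
Order-4 term: −1/1209600 · (1.06160e-09 − 3.69474e-05) = 3.05442e-11.

S_4 ≈ 129.461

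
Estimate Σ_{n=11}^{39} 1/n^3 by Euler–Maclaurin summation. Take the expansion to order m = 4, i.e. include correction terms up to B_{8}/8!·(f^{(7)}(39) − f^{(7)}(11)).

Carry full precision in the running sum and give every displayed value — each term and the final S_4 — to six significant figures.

Integral: ∫_11^39 1/x^3 dx = 0.00380350.
Boundary: ½(f(11) + f(39)) = ½(0.000751315 + 1.68580e-05) = 0.000384086.
So far: 0.00418759.
Order-1 term: 1/12 · (-1.29677e-06 − (-0.000204904)) = 1.69673e-05.
Partial sum through k=1: 0.00420455.
Order-2 term: −1/720 · (-1.70515e-08 − (-3.38684e-05)) = -4.70158e-08.
Partial sum through k=2: 0.00420451.
Order-3 term: 1/30240 · (-4.70851e-10 − (-1.17560e-05)) = 3.88741e-10.
Partial sum through k=3: 0.00420451.
Order-4 term: −1/1209600 · (-2.22888e-11 − (-6.99530e-06)) = -5.78313e-12.

S_4 ≈ 0.00420451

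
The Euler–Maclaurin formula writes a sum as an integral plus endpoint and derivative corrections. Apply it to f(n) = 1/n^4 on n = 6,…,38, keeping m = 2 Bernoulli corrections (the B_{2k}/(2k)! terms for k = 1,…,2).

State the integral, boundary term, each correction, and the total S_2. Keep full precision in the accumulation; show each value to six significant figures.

S_2 ≈ 0.00196544

Integral: ∫_6^38 1/x^4 dx = 0.00153714.
Endpoint term: (f(6) + f(38))/2 = (0.000771605 + 4.79585e-07)/2 = 0.000386042.
So far: 0.00192318.
Correction k=1: B_{2}/2! · (f^{(1)}(38) − f^{(1)}(6)) = 1/12 · (-5.04826e-08 − (-0.000514403)) = 4.28627e-05.
After k=1: 0.00196604.
Correction k=2: B_{4}/4! · (f^{(3)}(38) − f^{(3)}(6)) = −1/720 · (-1.04881e-09 − (-0.000428669)) = -5.95373e-07.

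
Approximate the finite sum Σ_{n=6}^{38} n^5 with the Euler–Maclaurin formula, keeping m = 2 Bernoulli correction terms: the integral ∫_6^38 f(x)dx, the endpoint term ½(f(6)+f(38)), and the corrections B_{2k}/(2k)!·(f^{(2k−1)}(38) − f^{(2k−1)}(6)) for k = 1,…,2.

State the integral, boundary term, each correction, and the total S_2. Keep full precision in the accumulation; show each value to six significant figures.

Integral: ∫_6^38 x^5 dx = 5.01815e+08.
Boundary: ½(f(6) + f(38)) = ½(7776.00 + 7.92352e+07) = 3.96215e+07.
So far: 5.41436e+08.
Order-1 term: 1/12 · (1.04257e+07 − 6480.00) = 868267.
Running total after k=1: 5.42305e+08.
Order-2 term: −1/720 · (86640.0 − 2160.00) = -117.333.

S_2 ≈ 5.42305e+08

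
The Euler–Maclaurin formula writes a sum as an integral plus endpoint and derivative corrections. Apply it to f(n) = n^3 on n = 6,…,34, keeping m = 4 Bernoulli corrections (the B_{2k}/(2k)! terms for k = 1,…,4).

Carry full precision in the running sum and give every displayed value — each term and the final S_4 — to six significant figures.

S_4 ≈ 353800

Integral: ∫_6^34 x^3 dx = 333760.
Endpoint term: (f(6) + f(34))/2 = (216.000 + 39304.0)/2 = 19760.0.
Running total after boundary: 353520.
Correction k=1: B_{2}/2! · (f^{(1)}(34) − f^{(1)}(6)) = 1/12 · (3468.00 − 108.000) = 280.000.
Running total after k=1: 353800.
Correction k=2: B_{4}/4! · (f^{(3)}(34) − f^{(3)}(6)) = −1/720 · (6.00000 − 6.00000) = 0.00000.
Running total after k=2: 353800.
Correction k=3: B_{6}/6! · (f^{(5)}(34) − f^{(5)}(6)) = 1/30240 · (0.00000 − 0.00000) = 0.00000.
Running total after k=3: 353800.
Correction k=4: B_{8}/8! · (f^{(7)}(34) − f^{(7)}(6)) = −1/1209600 · (0.00000 − 0.00000) = 0.00000.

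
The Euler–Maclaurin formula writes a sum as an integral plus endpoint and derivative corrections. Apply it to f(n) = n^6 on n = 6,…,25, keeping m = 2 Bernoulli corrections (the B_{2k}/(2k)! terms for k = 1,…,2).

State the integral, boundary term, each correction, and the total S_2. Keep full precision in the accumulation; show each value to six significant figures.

S_2 ≈ 9.98861e+08

∫_6^25 x^6 dx evaluates to 8.71891e+08.
½[f(6) + f(25)] = ½[46656.0 + 2.44141e+08] = 1.22094e+08.
So far: 9.93984e+08.
Order-1 term: 1/12 · (5.85938e+07 − 46656.0) = 4.87892e+06.
After k=1: 9.98863e+08.
Order-2 term: −1/720 · (1.87500e+06 − 25920.0) = -2568.17.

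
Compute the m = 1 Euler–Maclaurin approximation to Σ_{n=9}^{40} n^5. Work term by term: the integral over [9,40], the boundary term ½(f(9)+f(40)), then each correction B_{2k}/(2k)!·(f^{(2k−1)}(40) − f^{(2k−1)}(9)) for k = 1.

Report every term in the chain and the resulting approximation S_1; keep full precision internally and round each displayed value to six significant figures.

∫_9^40 x^5 dx evaluates to 6.82578e+08.
Endpoint term: (f(9) + f(40))/2 = (59049.0 + 1.02400e+08)/2 = 5.12295e+07.
So far: 7.33808e+08.
Order-1 term: 1/12 · (1.28000e+07 − 32805.0) = 1.06393e+06.

S_1 ≈ 7.34872e+08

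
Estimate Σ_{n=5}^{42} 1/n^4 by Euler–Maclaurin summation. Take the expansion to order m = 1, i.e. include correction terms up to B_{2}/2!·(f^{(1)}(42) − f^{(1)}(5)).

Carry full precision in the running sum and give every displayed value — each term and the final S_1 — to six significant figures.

S_1 ≈ 0.00356899

Integral: ∫_5^42 1/x^4 dx = 0.00266217.
Endpoint term: (f(5) + f(42))/2 = (0.00160000 + 3.21368e-07)/2 = 0.000800161.
So far: 0.00346233.
Order-1 term: 1/12 · (-3.06065e-08 − (-0.00128000)) = 0.000106664.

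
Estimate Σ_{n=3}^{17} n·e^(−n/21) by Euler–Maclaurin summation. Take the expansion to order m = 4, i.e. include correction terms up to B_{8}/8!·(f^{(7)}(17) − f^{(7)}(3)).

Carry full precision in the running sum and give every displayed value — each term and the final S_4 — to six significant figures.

∫_3^17 x·e^(−x/21) dx evaluates to 81.7406.
Boundary: ½(f(3) + f(17)) = ½(2.60063 + 7.56619) = 5.08341.
Integral + boundary = 86.8240.
Order-1 term: 1/12 · (0.0847752 − 0.743038) = -0.0548552.
Partial sum through k=1: 86.7692.
Order-2 term: −1/720 · (0.00221069 − 0.00561631) = 4.73003e-06.
Partial sum through k=2: 86.7692.
Order-3 term: 1/30240 · (9.58991e-06 − 2.16502e-05) = -3.98819e-10.
Partial sum through k=3: 86.7692.
Order-4 term: −1/1209600 · (3.21245e-08 − 6.93083e-08) = 3.07406e-14.

S_4 ≈ 86.7692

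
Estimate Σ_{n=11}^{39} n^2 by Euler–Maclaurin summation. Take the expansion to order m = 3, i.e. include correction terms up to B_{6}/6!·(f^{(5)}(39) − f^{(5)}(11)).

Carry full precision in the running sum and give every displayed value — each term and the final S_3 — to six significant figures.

Integral: ∫_11^39 x^2 dx = 19329.3.
Endpoint term: (f(11) + f(39))/2 = (121.000 + 1521.00)/2 = 821.000.
So far: 20150.3.
k=1: B_{2}/(2)! × [f^{(1)}(39) − f^{(1)}(11)] = 1/12 × (78.0000 − 22.0000) = 4.66667.
After k=1: 20155.0.
k=2: B_{4}/(4)! × [f^{(3)}(39) − f^{(3)}(11)] = −1/720 × (0.00000 − 0.00000) = 0.00000.
After k=2: 20155.0.
k=3: B_{6}/(6)! × [f^{(5)}(39) − f^{(5)}(11)] = 1/30240 × (0.00000 − 0.00000) = 0.00000.

S_3 ≈ 20155.0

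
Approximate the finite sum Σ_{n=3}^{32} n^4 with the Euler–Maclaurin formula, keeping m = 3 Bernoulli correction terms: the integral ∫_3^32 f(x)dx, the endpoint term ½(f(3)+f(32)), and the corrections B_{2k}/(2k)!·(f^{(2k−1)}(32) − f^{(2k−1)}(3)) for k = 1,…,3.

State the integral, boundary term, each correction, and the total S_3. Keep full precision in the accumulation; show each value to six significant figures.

S_3 ≈ 7.24608e+06

Integral: ∫_3^32 x^4 dx = 6.71084e+06.
½[f(3) + f(32)] = ½[81.0000 + 1.04858e+06] = 524328.
So far: 7.23517e+06.
Order-1 term: 1/12 · (131072 − 108.000) = 10913.7.
After k=1: 7.24608e+06.
Order-2 term: −1/720 · (768.000 − 72.0000) = -0.966667.
After k=2: 7.24608e+06.
Order-3 term: 1/30240 · (0.00000 − 0.00000) = 0.00000.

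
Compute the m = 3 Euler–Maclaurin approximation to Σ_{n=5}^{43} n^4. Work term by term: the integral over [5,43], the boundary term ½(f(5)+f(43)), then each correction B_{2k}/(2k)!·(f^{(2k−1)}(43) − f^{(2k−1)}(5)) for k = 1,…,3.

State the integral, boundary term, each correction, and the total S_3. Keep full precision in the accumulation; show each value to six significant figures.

Integral: ∫_5^43 x^4 dx = 2.94011e+07.
Endpoint term: (f(5) + f(43))/2 = (625.000 + 3.41880e+06)/2 = 1.70971e+06.
So far: 3.11108e+07.
k=1: B_{2}/(2)! × [f^{(1)}(43) − f^{(1)}(5)] = 1/12 × (318028 − 500.000) = 26460.7.
Running total after k=1: 3.11372e+07.
k=2: B_{4}/(4)! × [f^{(3)}(43) − f^{(3)}(5)] = −1/720 × (1032.00 − 120.000) = -1.26667.
Running total after k=2: 3.11372e+07.
k=3: B_{6}/(6)! × [f^{(5)}(43) − f^{(5)}(5)] = 1/30240 × (0.00000 − 0.00000) = 0.00000.

S_3 ≈ 3.11372e+07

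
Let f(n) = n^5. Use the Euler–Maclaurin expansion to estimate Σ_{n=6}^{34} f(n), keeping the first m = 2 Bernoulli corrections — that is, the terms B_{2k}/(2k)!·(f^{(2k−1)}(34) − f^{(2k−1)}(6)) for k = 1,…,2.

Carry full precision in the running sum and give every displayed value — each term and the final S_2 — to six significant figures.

S_2 ≈ 2.80737e+08

The integral term ∫_6^34 x^5 dx = 2.57460e+08.
Boundary: ½(f(6) + f(34)) = ½(7776.00 + 4.54354e+07) = 2.27216e+07.
So far: 2.80181e+08.
Order-1 term: 1/12 · (6.68168e+06 − 6480.00) = 556267.
After k=1: 2.80737e+08.
Order-2 term: −1/720 · (69360.0 − 2160.00) = -93.3333.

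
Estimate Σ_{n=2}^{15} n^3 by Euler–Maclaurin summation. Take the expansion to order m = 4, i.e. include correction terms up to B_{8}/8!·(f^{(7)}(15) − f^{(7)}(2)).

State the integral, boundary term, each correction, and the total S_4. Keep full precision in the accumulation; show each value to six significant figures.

S_4 ≈ 14399.0

Integral: ∫_2^15 x^3 dx = 12652.2.
Boundary: ½(f(2) + f(15)) = ½(8.00000 + 3375.00) = 1691.50.
Running total after boundary: 14343.8.
Correction k=1: B_{2}/2! · (f^{(1)}(15) − f^{(1)}(2)) = 1/12 · (675.000 − 12.0000) = 55.2500.
Running total after k=1: 14399.0.
Correction k=2: B_{4}/4! · (f^{(3)}(15) − f^{(3)}(2)) = −1/720 · (6.00000 − 6.00000) = 0.00000.
Running total after k=2: 14399.0.
Correction k=3: B_{6}/6! · (f^{(5)}(15) − f^{(5)}(2)) = 1/30240 · (0.00000 − 0.00000) = 0.00000.
Running total after k=3: 14399.0.
Correction k=4: B_{8}/8! · (f^{(7)}(15) − f^{(7)}(2)) = −1/1209600 · (0.00000 − 0.00000) = 0.00000.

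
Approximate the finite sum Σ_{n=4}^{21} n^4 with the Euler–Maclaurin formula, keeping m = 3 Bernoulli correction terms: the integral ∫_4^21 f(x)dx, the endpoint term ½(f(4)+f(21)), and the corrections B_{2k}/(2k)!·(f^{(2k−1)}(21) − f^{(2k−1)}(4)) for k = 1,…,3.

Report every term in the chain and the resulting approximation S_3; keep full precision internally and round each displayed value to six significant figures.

S_3 ≈ 917049

Integral: ∫_4^21 x^4 dx = 816615.
Endpoint term: (f(4) + f(21))/2 = (256.000 + 194481)/2 = 97368.5.
So far: 913984.
k=1: B_{2}/(2)! × [f^{(1)}(21) − f^{(1)}(4)] = 1/12 × (37044.0 − 256.000) = 3065.67.
Partial sum through k=1: 917050.
k=2: B_{4}/(4)! × [f^{(3)}(21) − f^{(3)}(4)] = −1/720 × (504.000 − 96.0000) = -0.566667.
Partial sum through k=2: 917049.
k=3: B_{6}/(6)! × [f^{(5)}(21) − f^{(5)}(4)] = 1/30240 × (0.00000 − 0.00000) = 0.00000.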